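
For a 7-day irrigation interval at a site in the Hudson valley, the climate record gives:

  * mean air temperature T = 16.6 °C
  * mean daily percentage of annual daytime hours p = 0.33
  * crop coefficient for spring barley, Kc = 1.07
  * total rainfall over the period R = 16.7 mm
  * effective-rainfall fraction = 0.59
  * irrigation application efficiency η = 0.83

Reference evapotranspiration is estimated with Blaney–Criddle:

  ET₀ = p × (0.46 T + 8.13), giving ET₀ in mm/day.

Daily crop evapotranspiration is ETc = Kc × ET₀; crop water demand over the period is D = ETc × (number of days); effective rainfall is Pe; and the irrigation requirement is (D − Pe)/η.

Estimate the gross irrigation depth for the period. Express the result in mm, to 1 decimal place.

35.1 mm

ET₀ = 0.33 × (0.46 × 16.6 + 8.13) = 0.33 × 15.766 = 5.2028 mm/d
ETc = Kc × ET₀ = 1.07 × 5.2028 = 5.5670 mm/d
Crop demand D = ETc × 7 d = 5.5670 × 7 = 38.969 mm
Pe = 0.59 × 16.7 = 9.853 mm
D − Pe = 38.969 − 9.853 = 29.116 mm
Gross irrigation = 29.116 / 0.83 = 35.080 mm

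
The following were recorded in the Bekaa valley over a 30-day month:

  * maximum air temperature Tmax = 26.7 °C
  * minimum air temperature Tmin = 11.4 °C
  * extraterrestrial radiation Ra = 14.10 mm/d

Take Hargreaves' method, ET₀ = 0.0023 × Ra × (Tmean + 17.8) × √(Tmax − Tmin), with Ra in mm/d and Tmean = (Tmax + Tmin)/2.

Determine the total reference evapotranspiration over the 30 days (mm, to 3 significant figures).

140 mm

Tmean = (26.7 + 11.4)/2 = 19.05 °C
ET₀ = 0.0023 × 14.10 × (19.05 + 17.8) × √15.3 = 0.0023 × 14.10 × 36.85 × 3.9115 = 4.6744 mm/d
Over 30 days: 4.6744 × 30 = 140.232 mm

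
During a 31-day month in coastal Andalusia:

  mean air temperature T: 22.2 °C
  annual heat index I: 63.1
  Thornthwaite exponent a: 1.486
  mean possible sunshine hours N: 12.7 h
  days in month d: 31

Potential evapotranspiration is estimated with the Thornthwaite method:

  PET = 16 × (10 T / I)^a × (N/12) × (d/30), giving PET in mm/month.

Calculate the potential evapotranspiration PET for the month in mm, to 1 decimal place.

113.5 mm

10T/I = 10 × 22.2 / 63.1 = 3.5182
(10T/I)^a = 3.5182^1.486 = 6.4838
Uncorrected PET = 16 × 6.4838 = 103.741 mm
Correction = (N/12)(d/30) = (12.7/12)(31/30) = 1.0936
PET = 103.741 × 1.0936 = 113.451 mm/month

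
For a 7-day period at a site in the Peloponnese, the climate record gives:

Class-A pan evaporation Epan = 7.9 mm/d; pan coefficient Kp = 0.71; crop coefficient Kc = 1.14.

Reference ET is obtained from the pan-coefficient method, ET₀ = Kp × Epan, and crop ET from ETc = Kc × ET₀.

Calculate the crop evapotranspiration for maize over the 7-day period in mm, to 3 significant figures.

44.8 mm

ET₀ = 0.71 × 7.9 = 5.6090 mm/d
ETc = Kc × ET₀ = 1.14 × 5.6090 = 6.3943 mm/d
Over 7 days: 6.3943 × 7 = 44.760 mm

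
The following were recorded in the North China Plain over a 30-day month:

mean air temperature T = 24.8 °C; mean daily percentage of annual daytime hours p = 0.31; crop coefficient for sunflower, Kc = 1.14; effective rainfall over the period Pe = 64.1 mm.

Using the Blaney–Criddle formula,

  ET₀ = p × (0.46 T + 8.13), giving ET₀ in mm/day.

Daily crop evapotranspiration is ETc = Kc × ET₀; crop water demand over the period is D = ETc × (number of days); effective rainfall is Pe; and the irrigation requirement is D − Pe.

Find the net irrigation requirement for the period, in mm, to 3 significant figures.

ET₀ = 0.31 × (0.46 × 24.8 + 8.13) = 0.31 × 19.538 = 6.0568 mm/d
ETc = Kc × ET₀ = 1.14 × 6.0568 = 6.9048 mm/d
Crop demand D = ETc × 30 d = 6.9048 × 30 = 207.144 mm
D − Pe = 207.144 − 64.1 = 143.044 mm

143 mm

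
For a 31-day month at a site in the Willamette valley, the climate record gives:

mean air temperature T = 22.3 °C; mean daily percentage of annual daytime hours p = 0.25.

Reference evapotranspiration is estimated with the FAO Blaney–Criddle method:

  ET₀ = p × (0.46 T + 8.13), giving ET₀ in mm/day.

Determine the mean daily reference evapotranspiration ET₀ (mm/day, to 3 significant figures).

ET₀ = 0.25 × (0.46 × 22.3 + 8.13) = 0.25 × 18.388 = 4.5970 mm/d

4.60 mm/day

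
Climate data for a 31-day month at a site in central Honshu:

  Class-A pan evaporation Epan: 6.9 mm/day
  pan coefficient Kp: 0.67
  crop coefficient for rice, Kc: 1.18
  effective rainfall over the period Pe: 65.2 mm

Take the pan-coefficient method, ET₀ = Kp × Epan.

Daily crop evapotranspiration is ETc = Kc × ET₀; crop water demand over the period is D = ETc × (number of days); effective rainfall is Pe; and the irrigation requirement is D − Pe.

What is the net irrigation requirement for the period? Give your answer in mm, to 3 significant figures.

ET₀ = 0.67 × 6.9 = 4.6230 mm/d
ETc = Kc × ET₀ = 1.18 × 4.6230 = 5.4551 mm/d
Crop demand D = ETc × 31 d = 5.4551 × 31 = 169.108 mm
D − Pe = 169.108 − 65.2 = 103.908 mm

104 mm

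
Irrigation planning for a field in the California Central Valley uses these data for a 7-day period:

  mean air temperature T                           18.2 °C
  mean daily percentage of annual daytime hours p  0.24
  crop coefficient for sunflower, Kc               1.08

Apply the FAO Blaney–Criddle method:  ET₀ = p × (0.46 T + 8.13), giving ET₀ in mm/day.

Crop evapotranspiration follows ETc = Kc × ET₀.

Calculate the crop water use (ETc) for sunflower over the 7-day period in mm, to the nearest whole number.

ET₀ = 0.24 × (0.46 × 18.2 + 8.13) = 0.24 × 16.502 = 3.9605 mm/d
ETc = Kc × ET₀ = 1.08 × 3.9605 = 4.2773 mm/d
Over 7 days: 4.2773 × 7 = 29.941 mm

30 mm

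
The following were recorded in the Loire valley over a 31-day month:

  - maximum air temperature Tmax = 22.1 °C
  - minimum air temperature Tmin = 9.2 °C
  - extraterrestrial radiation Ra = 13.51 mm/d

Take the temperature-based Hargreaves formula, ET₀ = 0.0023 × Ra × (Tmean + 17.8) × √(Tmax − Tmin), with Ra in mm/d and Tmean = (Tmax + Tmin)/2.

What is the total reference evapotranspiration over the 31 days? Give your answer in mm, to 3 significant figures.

116 mm

Tmean = (22.1 + 9.2)/2 = 15.65 °C
ET₀ = 0.0023 × 13.51 × (15.65 + 17.8) × √12.9 = 0.0023 × 13.51 × 33.45 × 3.5917 = 3.7332 mm/d
Over 31 days: 3.7332 × 31 = 115.729 mm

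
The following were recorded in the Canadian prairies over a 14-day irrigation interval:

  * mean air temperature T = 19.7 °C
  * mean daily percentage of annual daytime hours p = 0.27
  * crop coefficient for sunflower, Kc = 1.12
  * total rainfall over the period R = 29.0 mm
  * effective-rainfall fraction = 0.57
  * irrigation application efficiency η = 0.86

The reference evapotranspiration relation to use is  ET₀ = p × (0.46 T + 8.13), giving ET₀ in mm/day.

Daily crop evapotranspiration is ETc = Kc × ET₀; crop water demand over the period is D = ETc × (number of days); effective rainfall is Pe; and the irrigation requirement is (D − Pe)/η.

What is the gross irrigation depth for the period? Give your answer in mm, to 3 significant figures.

65.4 mm

ET₀ = 0.27 × (0.46 × 19.7 + 8.13) = 0.27 × 17.192 = 4.6418 mm/d
ETc = Kc × ET₀ = 1.12 × 4.6418 = 5.1988 mm/d
Crop demand D = ETc × 14 d = 5.1988 × 14 = 72.783 mm
Pe = 0.57 × 29.0 = 16.530 mm
D − Pe = 72.783 − 16.530 = 56.253 mm
Gross irrigation = 56.253 / 0.86 = 65.410 mm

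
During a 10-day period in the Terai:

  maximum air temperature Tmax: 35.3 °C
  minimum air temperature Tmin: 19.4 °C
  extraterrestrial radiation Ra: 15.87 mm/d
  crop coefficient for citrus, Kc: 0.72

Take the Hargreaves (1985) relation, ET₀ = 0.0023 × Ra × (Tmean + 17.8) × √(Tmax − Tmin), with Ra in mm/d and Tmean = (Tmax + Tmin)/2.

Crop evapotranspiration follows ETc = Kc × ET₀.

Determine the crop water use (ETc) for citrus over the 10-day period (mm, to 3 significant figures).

47.3 mm

Tmean = (35.3 + 19.4)/2 = 27.35 °C
ET₀ = 0.0023 × 15.87 × (27.35 + 17.8) × √15.9 = 0.0023 × 15.87 × 45.15 × 3.9875 = 6.5715 mm/d
ETc = Kc × ET₀ = 0.72 × 6.5715 = 4.7315 mm/d
Over 10 days: 4.7315 × 10 = 47.315 mm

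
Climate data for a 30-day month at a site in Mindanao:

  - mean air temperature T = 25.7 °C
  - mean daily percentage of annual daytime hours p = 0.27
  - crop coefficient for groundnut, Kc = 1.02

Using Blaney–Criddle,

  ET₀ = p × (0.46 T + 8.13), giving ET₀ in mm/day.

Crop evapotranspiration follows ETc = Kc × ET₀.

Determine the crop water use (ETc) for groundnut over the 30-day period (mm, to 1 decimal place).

ET₀ = 0.27 × (0.46 × 25.7 + 8.13) = 0.27 × 19.952 = 5.3870 mm/d
ETc = Kc × ET₀ = 1.02 × 5.3870 = 5.4947 mm/d
Over 30 days: 5.4947 × 30 = 164.841 mm

164.8 mm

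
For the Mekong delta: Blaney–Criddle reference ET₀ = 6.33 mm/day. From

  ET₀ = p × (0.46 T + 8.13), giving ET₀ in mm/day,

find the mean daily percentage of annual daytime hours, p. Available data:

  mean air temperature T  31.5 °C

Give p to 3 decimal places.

p = ET₀ / (0.46 T + 8.13) = 6.33 / (0.46 × 31.5 + 8.13) = 6.33 / 22.620 = 0.2798

0.280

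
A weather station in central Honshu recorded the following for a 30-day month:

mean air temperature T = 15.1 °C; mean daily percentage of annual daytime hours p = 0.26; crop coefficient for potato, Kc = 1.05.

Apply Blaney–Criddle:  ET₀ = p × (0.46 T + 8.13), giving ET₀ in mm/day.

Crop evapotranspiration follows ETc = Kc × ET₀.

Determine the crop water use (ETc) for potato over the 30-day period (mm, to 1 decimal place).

123.5 mm

ET₀ = 0.26 × (0.46 × 15.1 + 8.13) = 0.26 × 15.076 = 3.9198 mm/d
ETc = Kc × ET₀ = 1.05 × 3.9198 = 4.1158 mm/d
Over 30 days: 4.1158 × 30 = 123.474 mm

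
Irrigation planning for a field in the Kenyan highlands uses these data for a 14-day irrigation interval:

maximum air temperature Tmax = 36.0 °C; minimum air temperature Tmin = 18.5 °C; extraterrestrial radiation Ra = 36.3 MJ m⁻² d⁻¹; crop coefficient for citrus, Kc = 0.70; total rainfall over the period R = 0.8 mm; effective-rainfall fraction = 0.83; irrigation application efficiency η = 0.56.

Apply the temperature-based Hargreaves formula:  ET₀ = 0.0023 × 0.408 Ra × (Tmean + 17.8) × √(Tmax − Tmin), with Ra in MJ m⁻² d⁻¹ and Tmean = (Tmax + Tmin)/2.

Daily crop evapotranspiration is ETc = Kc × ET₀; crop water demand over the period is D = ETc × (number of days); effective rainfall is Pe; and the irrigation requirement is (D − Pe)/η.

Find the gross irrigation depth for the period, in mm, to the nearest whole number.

111 mm

Tmean = (36.0 + 18.5)/2 = 27.25 °C
0.408 Ra = 0.408 × 36.3 = 14.8104 mm/d equivalent
ET₀ = 0.0023 × 14.8104 × (27.25 + 17.8) × √17.5 = 0.0023 × 14.8104 × 45.05 × 4.1833 = 6.4196 mm/d
ETc = Kc × ET₀ = 0.70 × 6.4196 = 4.4937 mm/d
Crop demand D = ETc × 14 d = 4.4937 × 14 = 62.912 mm
Pe = 0.83 × 0.8 = 0.664 mm
D − Pe = 62.912 − 0.664 = 62.248 mm
Gross irrigation = 62.248 / 0.56 = 111.157 mm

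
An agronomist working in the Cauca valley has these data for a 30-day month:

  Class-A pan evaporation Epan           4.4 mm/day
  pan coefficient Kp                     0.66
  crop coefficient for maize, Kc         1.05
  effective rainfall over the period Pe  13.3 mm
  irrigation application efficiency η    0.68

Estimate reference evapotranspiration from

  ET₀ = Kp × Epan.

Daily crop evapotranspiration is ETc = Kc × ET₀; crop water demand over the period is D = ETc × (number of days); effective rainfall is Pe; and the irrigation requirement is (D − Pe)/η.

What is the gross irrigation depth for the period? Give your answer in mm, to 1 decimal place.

115.0 mm

ET₀ = 0.66 × 4.4 = 2.9040 mm/d
ETc = Kc × ET₀ = 1.05 × 2.9040 = 3.0492 mm/d
Crop demand D = ETc × 30 d = 3.0492 × 30 = 91.476 mm
D − Pe = 91.476 − 13.3 = 78.176 mm
Gross irrigation = 78.176 / 0.68 = 114.965 mm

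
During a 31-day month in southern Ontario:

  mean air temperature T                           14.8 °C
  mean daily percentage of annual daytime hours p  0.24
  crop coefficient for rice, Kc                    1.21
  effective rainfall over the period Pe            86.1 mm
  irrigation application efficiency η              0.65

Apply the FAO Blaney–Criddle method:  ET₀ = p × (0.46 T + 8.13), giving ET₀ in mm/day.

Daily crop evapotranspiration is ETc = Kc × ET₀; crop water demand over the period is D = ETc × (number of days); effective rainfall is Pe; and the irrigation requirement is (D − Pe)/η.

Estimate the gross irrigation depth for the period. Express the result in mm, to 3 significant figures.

74.4 mm

ET₀ = 0.24 × (0.46 × 14.8 + 8.13) = 0.24 × 14.938 = 3.5851 mm/d
ETc = Kc × ET₀ = 1.21 × 3.5851 = 4.3380 mm/d
Crop demand D = ETc × 31 d = 4.3380 × 31 = 134.478 mm
D − Pe = 134.478 − 86.1 = 48.378 mm
Gross irrigation = 48.378 / 0.65 = 74.428 mm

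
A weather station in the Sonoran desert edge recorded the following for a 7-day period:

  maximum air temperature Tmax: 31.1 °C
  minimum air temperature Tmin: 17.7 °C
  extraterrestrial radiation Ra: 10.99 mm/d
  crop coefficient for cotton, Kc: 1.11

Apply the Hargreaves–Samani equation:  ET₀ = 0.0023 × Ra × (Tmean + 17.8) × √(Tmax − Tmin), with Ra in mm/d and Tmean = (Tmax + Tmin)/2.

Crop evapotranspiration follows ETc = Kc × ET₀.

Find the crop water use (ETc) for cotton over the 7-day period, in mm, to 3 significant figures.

Tmean = (31.1 + 17.7)/2 = 24.40 °C
ET₀ = 0.0023 × 10.99 × (24.40 + 17.8) × √13.4 = 0.0023 × 10.99 × 42.20 × 3.6606 = 3.9047 mm/d
ETc = Kc × ET₀ = 1.11 × 3.9047 = 4.3342 mm/d
Over 7 days: 4.3342 × 7 = 30.339 mm

30.3 mm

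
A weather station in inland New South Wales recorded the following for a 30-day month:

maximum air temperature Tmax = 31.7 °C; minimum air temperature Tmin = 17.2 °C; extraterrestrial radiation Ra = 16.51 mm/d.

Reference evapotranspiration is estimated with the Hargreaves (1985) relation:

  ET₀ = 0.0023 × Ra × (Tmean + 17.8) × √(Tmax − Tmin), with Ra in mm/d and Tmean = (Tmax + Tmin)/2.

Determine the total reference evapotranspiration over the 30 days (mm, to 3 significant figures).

Tmean = (31.7 + 17.2)/2 = 24.45 °C
ET₀ = 0.0023 × 16.51 × (24.45 + 17.8) × √14.5 = 0.0023 × 16.51 × 42.25 × 3.8079 = 6.1092 mm/d
Over 30 days: 6.1092 × 30 = 183.276 mm

183 mm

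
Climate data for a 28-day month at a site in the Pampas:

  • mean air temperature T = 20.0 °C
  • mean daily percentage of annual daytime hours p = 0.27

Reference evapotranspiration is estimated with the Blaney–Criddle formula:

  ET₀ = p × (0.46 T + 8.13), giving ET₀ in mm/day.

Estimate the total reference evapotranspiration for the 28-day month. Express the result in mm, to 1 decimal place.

131.0 mm

ET₀ = 0.27 × (0.46 × 20.0 + 8.13) = 0.27 × 17.330 = 4.6791 mm/d
Monthly total = 4.6791 × 28 = 131.015 mm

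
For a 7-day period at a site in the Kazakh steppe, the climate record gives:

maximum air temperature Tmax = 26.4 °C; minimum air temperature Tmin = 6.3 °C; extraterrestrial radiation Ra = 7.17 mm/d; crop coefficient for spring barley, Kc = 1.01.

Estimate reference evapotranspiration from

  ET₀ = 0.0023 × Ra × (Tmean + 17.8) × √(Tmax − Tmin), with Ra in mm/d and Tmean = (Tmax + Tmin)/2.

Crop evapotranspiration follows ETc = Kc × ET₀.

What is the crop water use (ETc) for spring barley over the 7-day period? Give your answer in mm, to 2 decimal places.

Tmean = (26.4 + 6.3)/2 = 16.35 °C
ET₀ = 0.0023 × 7.17 × (16.35 + 17.8) × √20.1 = 0.0023 × 7.17 × 34.15 × 4.4833 = 2.5248 mm/d
ETc = Kc × ET₀ = 1.01 × 2.5248 = 2.5500 mm/d
Over 7 days: 2.5500 × 7 = 17.850 mm

17.85 mm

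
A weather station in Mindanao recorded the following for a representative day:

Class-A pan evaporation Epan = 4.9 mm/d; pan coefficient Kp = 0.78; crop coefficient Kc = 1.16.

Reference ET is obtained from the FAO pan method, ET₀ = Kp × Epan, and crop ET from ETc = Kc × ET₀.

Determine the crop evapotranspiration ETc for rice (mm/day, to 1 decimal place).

4.4 mm/day

ET₀ = 0.78 × 4.9 = 3.8220 mm/d
ETc = Kc × ET₀ = 1.16 × 3.8220 = 4.4335 mm/d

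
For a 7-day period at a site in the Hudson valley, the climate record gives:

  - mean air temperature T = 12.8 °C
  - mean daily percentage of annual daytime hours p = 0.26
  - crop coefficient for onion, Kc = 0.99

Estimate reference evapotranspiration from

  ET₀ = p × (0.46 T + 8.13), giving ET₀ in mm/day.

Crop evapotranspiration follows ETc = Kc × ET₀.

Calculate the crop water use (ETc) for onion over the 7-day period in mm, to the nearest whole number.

ET₀ = 0.26 × (0.46 × 12.8 + 8.13) = 0.26 × 14.018 = 3.6447 mm/d
ETc = Kc × ET₀ = 0.99 × 3.6447 = 3.6083 mm/d
Over 7 days: 3.6083 × 7 = 25.258 mm

25 mm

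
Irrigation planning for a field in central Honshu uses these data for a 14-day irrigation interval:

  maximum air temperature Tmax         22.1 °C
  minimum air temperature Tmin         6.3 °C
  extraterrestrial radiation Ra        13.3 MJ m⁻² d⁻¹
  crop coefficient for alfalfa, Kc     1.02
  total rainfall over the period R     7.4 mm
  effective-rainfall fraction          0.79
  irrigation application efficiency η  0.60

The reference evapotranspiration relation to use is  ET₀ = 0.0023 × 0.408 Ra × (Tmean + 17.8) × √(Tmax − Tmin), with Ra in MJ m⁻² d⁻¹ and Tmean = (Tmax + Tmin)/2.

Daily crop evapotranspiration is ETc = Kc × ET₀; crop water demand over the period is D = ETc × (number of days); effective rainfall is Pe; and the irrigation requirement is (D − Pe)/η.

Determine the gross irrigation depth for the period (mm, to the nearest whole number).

Tmean = (22.1 + 6.3)/2 = 14.20 °C
0.408 Ra = 0.408 × 13.3 = 5.4264 mm/d equivalent
ET₀ = 0.0023 × 5.4264 × (14.20 + 17.8) × √15.8 = 0.0023 × 5.4264 × 32.00 × 3.9749 = 1.5875 mm/d
ETc = Kc × ET₀ = 1.02 × 1.5875 = 1.6193 mm/d
Crop demand D = ETc × 14 d = 1.6193 × 14 = 22.670 mm
Pe = 0.79 × 7.4 = 5.846 mm
D − Pe = 22.670 − 5.846 = 16.824 mm
Gross irrigation = 16.824 / 0.60 = 28.040 mm

28 mm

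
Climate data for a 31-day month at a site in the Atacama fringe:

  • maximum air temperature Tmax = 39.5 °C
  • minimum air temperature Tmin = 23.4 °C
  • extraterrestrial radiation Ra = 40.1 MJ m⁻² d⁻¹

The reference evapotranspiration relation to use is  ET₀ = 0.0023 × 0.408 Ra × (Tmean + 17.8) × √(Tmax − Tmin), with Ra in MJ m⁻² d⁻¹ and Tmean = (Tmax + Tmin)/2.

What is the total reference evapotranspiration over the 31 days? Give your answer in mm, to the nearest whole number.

Tmean = (39.5 + 23.4)/2 = 31.45 °C
0.408 Ra = 0.408 × 40.1 = 16.3608 mm/d equivalent
ET₀ = 0.0023 × 16.3608 × (31.45 + 17.8) × √16.1 = 0.0023 × 16.3608 × 49.25 × 4.0125 = 7.4362 mm/d
Over 31 days: 7.4362 × 31 = 230.522 mm

231 mm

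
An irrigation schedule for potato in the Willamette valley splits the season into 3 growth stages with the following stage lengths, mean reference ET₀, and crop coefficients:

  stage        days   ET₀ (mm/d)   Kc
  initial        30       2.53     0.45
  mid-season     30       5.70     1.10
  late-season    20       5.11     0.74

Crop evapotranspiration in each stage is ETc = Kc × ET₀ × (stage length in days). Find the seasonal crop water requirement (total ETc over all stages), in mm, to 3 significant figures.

298 mm

initial: 0.45 × 2.53 × 30 = 34.16 mm
mid-season: 1.10 × 5.70 × 30 = 188.10 mm
late-season: 0.74 × 5.11 × 20 = 75.63 mm
Seasonal total = 297.89 mm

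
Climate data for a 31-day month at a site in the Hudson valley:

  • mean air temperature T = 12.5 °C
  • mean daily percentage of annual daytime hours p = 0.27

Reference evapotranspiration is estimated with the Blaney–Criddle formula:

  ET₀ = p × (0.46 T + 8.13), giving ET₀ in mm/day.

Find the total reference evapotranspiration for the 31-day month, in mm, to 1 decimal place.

116.2 mm

ET₀ = 0.27 × (0.46 × 12.5 + 8.13) = 0.27 × 13.880 = 3.7476 mm/d
Monthly total = 3.7476 × 31 = 116.176 mm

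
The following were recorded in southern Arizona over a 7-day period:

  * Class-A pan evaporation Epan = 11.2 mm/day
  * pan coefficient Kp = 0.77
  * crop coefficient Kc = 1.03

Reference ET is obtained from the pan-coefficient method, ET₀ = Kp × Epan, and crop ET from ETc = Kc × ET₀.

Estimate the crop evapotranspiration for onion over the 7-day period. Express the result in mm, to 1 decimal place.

ET₀ = 0.77 × 11.2 = 8.6240 mm/d
ETc = Kc × ET₀ = 1.03 × 8.6240 = 8.8827 mm/d
Over 7 days: 8.8827 × 7 = 62.179 mm

62.2 mm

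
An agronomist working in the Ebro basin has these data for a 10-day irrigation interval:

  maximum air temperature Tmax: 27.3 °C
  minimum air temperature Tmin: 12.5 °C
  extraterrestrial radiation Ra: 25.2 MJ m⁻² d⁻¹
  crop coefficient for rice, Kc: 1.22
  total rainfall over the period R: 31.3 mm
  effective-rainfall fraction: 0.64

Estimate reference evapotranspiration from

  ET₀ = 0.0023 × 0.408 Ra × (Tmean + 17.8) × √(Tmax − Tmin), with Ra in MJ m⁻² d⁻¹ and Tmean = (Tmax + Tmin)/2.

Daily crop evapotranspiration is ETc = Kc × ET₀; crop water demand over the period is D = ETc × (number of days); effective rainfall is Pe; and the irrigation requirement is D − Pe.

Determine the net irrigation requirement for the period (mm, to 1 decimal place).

Tmean = (27.3 + 12.5)/2 = 19.90 °C
0.408 Ra = 0.408 × 25.2 = 10.2816 mm/d equivalent
ET₀ = 0.0023 × 10.2816 × (19.90 + 17.8) × √14.8 = 0.0023 × 10.2816 × 37.70 × 3.8471 = 3.4298 mm/d
ETc = Kc × ET₀ = 1.22 × 3.4298 = 4.1844 mm/d
Crop demand D = ETc × 10 d = 4.1844 × 10 = 41.844 mm
Pe = 0.64 × 31.3 = 20.032 mm
D − Pe = 41.844 − 20.032 = 21.812 mm

21.8 mm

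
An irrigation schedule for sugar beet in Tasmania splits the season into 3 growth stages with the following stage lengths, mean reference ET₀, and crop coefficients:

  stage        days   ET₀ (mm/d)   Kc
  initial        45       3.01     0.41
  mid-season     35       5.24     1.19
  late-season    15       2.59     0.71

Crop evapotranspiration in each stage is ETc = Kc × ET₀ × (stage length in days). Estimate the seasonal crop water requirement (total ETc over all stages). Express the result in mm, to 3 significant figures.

301 mm

initial: 0.41 × 3.01 × 45 = 55.53 mm
mid-season: 1.19 × 5.24 × 35 = 218.25 mm
late-season: 0.71 × 2.59 × 15 = 27.58 mm
Seasonal total = 301.36 mm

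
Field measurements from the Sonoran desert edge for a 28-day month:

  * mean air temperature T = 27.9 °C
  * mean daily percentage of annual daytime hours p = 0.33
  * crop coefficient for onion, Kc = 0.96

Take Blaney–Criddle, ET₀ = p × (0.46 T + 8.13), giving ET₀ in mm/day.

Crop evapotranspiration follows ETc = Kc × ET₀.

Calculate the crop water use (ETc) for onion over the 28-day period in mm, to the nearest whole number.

186 mm

ET₀ = 0.33 × (0.46 × 27.9 + 8.13) = 0.33 × 20.964 = 6.9181 mm/d
ETc = Kc × ET₀ = 0.96 × 6.9181 = 6.6414 mm/d
Over 28 days: 6.6414 × 28 = 185.959 mm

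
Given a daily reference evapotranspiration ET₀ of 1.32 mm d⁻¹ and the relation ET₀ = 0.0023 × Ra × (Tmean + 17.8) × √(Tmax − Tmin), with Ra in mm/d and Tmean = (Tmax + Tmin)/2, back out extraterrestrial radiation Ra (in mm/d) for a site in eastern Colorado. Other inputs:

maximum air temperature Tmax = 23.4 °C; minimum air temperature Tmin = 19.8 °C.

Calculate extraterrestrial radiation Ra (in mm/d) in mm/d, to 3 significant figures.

Tmean = 21.60 °C; √ΔT = 1.8974
Ra = ET₀ / [0.0023 × (Tmean+17.8) × √ΔT] = 1.32 / (0.0023 × 39.40 × 1.8974) = 7.677 mm/d

7.68 mm/d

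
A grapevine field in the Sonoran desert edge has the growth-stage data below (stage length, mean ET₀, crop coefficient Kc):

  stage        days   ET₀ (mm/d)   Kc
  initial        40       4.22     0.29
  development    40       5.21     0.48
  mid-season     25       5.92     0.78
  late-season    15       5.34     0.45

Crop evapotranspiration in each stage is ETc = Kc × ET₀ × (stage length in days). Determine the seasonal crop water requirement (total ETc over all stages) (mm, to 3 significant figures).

300 mm

initial: 0.29 × 4.22 × 40 = 48.95 mm
development: 0.48 × 5.21 × 40 = 100.03 mm
mid-season: 0.78 × 5.92 × 25 = 115.44 mm
late-season: 0.45 × 5.34 × 15 = 36.05 mm
Seasonal total = 300.47 mm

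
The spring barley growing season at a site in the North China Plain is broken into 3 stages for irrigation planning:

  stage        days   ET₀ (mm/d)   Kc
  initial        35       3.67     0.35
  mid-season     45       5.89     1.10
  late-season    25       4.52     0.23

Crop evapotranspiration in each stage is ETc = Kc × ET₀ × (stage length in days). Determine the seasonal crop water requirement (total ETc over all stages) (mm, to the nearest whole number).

363 mm

initial: 0.35 × 3.67 × 35 = 44.96 mm
mid-season: 1.10 × 5.89 × 45 = 291.56 mm
late-season: 0.23 × 4.52 × 25 = 25.99 mm
Seasonal total = 362.51 mm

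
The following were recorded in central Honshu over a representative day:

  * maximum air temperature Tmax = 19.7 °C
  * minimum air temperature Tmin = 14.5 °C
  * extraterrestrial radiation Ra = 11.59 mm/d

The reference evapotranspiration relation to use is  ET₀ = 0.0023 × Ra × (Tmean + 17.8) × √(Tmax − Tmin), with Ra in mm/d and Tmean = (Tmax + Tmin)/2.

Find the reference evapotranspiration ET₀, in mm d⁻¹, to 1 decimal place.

Tmean = (19.7 + 14.5)/2 = 17.10 °C
ET₀ = 0.0023 × 11.59 × (17.10 + 17.8) × √5.2 = 0.0023 × 11.59 × 34.90 × 2.2804 = 2.1215 mm/d

2.1 mm d⁻¹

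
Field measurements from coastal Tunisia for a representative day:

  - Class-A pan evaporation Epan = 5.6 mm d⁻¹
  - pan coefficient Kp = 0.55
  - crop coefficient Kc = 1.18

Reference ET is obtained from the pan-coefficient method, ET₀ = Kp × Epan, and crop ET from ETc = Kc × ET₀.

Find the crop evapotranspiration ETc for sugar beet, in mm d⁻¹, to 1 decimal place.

3.6 mm d⁻¹

ET₀ = 0.55 × 5.6 = 3.0800 mm/d
ETc = Kc × ET₀ = 1.18 × 3.0800 = 3.6344 mm/d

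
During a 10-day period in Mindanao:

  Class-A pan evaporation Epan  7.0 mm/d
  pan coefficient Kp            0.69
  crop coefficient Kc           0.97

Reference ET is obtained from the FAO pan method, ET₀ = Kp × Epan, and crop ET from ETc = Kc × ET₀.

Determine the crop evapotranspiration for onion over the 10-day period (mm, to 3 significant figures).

46.9 mm

ET₀ = 0.69 × 7.0 = 4.8300 mm/d
ETc = Kc × ET₀ = 0.97 × 4.8300 = 4.6851 mm/d
Over 10 days: 4.6851 × 10 = 46.851 mm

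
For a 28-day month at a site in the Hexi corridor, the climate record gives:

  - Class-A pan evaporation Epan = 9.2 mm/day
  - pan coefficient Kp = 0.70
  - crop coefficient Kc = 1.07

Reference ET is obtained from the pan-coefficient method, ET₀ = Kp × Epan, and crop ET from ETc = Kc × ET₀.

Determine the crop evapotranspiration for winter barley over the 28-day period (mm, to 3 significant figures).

193 mm

ET₀ = 0.70 × 9.2 = 6.4400 mm/d
ETc = Kc × ET₀ = 1.07 × 6.4400 = 6.8908 mm/d
Over 28 days: 6.8908 × 28 = 192.942 mm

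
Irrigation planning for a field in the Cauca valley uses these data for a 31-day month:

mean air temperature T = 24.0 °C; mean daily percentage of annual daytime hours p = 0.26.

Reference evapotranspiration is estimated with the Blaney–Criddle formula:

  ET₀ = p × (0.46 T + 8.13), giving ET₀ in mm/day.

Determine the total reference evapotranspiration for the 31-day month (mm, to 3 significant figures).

155 mm

ET₀ = 0.26 × (0.46 × 24.0 + 8.13) = 0.26 × 19.170 = 4.9842 mm/d
Monthly total = 4.9842 × 31 = 154.510 mm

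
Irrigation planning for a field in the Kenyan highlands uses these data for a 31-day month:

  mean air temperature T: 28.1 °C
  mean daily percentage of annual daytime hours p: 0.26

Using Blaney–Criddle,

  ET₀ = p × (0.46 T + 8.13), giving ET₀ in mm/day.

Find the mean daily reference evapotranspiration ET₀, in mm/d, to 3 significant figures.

5.47 mm/d

ET₀ = 0.26 × (0.46 × 28.1 + 8.13) = 0.26 × 21.056 = 5.4746 mm/d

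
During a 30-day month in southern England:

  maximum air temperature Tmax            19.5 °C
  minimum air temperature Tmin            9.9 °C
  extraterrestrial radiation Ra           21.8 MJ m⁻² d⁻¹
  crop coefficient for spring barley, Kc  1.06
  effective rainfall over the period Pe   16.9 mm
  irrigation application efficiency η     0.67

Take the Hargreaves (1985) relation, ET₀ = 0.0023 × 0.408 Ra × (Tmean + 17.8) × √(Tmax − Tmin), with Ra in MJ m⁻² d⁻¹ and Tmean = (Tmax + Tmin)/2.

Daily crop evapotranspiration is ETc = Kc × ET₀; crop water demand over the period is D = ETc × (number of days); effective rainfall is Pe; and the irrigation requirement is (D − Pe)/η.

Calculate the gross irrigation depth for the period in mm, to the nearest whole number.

73 mm

Tmean = (19.5 + 9.9)/2 = 14.70 °C
0.408 Ra = 0.408 × 21.8 = 8.8944 mm/d equivalent
ET₀ = 0.0023 × 8.8944 × (14.70 + 17.8) × √9.6 = 0.0023 × 8.8944 × 32.50 × 3.0984 = 2.0600 mm/d
ETc = Kc × ET₀ = 1.06 × 2.0600 = 2.1836 mm/d
Crop demand D = ETc × 30 d = 2.1836 × 30 = 65.508 mm
D − Pe = 65.508 − 16.9 = 48.608 mm
Gross irrigation = 48.608 / 0.67 = 72.549 mm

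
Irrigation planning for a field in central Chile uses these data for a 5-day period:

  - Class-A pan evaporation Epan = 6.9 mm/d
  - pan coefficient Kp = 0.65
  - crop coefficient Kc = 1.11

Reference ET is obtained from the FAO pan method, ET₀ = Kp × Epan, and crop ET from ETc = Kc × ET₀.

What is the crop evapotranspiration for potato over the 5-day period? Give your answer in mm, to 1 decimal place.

ET₀ = 0.65 × 6.9 = 4.4850 mm/d
ETc = Kc × ET₀ = 1.11 × 4.4850 = 4.9784 mm/d
Over 5 days: 4.9784 × 5 = 24.892 mm

24.9 mm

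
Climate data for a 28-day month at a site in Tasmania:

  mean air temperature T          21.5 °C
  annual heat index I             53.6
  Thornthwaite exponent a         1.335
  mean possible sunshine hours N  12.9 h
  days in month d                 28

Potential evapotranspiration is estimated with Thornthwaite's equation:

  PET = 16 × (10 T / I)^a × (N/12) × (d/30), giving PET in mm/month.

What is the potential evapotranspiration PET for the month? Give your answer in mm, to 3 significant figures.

10T/I = 10 × 21.5 / 53.6 = 4.0112
(10T/I)^a = 4.0112^1.335 = 6.3881
Uncorrected PET = 16 × 6.3881 = 102.210 mm
Correction = (N/12)(d/30) = (12.9/12)(28/30) = 1.0033
PET = 102.210 × 1.0033 = 102.547 mm/month

103 mm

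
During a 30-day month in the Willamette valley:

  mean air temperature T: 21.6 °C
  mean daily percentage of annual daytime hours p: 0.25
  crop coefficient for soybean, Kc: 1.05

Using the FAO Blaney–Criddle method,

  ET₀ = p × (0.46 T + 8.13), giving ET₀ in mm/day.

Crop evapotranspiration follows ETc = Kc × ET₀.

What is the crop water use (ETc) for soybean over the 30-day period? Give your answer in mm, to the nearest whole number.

142 mm

ET₀ = 0.25 × (0.46 × 21.6 + 8.13) = 0.25 × 18.066 = 4.5165 mm/d
ETc = Kc × ET₀ = 1.05 × 4.5165 = 4.7423 mm/d
Over 30 days: 4.7423 × 30 = 142.269 mm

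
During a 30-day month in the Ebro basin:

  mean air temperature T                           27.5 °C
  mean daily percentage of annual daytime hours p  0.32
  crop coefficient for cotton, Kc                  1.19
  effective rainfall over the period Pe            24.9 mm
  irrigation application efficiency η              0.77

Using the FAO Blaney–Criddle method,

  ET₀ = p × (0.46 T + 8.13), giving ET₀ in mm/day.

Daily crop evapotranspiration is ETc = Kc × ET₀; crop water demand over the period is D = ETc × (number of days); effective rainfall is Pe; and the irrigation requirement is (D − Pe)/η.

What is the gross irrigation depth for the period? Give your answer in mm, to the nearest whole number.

ET₀ = 0.32 × (0.46 × 27.5 + 8.13) = 0.32 × 20.780 = 6.6496 mm/d
ETc = Kc × ET₀ = 1.19 × 6.6496 = 7.9130 mm/d
Crop demand D = ETc × 30 d = 7.9130 × 30 = 237.390 mm
D − Pe = 237.390 − 24.9 = 212.490 mm
Gross irrigation = 212.490 / 0.77 = 275.961 mm

276 mm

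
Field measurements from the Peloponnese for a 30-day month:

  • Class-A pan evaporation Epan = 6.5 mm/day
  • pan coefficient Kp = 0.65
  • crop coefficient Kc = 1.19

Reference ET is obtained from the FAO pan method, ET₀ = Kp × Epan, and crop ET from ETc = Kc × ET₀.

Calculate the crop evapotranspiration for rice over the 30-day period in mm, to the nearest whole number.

151 mm

ET₀ = 0.65 × 6.5 = 4.2250 mm/d
ETc = Kc × ET₀ = 1.19 × 4.2250 = 5.0278 mm/d
Over 30 days: 5.0278 × 30 = 150.834 mm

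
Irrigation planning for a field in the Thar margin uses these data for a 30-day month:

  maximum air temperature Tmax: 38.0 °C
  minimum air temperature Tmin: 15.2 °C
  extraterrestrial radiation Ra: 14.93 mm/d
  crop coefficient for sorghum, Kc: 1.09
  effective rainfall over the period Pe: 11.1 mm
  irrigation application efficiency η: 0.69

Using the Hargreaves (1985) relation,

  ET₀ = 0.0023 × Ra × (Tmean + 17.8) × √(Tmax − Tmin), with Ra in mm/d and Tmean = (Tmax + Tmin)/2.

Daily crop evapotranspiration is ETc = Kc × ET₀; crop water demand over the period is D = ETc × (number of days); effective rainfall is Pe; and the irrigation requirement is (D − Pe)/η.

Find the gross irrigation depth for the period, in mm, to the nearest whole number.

Tmean = (38.0 + 15.2)/2 = 26.60 °C
ET₀ = 0.0023 × 14.93 × (26.60 + 17.8) × √22.8 = 0.0023 × 14.93 × 44.40 × 4.7749 = 7.2801 mm/d
ETc = Kc × ET₀ = 1.09 × 7.2801 = 7.9353 mm/d
Crop demand D = ETc × 30 d = 7.9353 × 30 = 238.059 mm
D − Pe = 238.059 − 11.1 = 226.959 mm
Gross irrigation = 226.959 / 0.69 = 328.926 mm

329 mm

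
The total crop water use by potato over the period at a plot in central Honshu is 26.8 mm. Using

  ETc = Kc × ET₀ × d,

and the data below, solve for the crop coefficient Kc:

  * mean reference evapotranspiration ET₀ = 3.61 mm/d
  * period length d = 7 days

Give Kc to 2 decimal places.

1.06

ETc = Kc × ET₀ × d  ⇒  Kc = ETc / (ET₀ × d)
Kc = 26.8 / (3.61 × 7) = 26.8 / 25.27 = 1.0605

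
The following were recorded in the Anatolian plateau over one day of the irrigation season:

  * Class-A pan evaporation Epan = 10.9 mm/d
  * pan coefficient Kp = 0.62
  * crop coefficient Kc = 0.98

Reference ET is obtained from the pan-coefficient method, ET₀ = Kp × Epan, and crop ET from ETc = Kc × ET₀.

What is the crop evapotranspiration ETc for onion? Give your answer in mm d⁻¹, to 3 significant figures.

ET₀ = 0.62 × 10.9 = 6.7580 mm/d
ETc = Kc × ET₀ = 0.98 × 6.7580 = 6.6228 mm/d

6.62 mm d⁻¹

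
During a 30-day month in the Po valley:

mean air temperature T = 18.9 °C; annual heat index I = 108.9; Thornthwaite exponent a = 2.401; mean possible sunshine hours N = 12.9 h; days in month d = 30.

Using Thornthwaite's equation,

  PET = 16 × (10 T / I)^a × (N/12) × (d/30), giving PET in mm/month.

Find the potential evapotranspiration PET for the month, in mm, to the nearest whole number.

10T/I = 10 × 18.9 / 108.9 = 1.7355
(10T/I)^a = 1.7355^2.401 = 3.7571
Uncorrected PET = 16 × 3.7571 = 60.114 mm
Correction = (N/12)(d/30) = (12.9/12)(30/30) = 1.0750
PET = 60.114 × 1.0750 = 64.623 mm/month

65 mm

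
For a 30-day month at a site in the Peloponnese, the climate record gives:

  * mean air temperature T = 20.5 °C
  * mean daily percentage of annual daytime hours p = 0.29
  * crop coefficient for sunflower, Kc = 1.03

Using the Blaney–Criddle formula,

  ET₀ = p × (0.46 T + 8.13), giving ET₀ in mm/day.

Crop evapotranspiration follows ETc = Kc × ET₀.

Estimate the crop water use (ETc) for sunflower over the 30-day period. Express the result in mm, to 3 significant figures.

ET₀ = 0.29 × (0.46 × 20.5 + 8.13) = 0.29 × 17.560 = 5.0924 mm/d
ETc = Kc × ET₀ = 1.03 × 5.0924 = 5.2452 mm/d
Over 30 days: 5.2452 × 30 = 157.356 mm

157 mm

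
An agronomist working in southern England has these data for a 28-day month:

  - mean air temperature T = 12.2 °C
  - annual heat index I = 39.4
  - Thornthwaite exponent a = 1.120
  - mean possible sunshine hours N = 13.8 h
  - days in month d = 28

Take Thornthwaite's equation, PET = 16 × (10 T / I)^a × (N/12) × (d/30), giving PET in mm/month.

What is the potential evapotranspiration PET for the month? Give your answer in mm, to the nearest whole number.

61 mm

10T/I = 10 × 12.2 / 39.4 = 3.0964
(10T/I)^a = 3.0964^1.120 = 3.5462
Uncorrected PET = 16 × 3.5462 = 56.739 mm
Correction = (N/12)(d/30) = (13.8/12)(28/30) = 1.0733
PET = 56.739 × 1.0733 = 60.898 mm/month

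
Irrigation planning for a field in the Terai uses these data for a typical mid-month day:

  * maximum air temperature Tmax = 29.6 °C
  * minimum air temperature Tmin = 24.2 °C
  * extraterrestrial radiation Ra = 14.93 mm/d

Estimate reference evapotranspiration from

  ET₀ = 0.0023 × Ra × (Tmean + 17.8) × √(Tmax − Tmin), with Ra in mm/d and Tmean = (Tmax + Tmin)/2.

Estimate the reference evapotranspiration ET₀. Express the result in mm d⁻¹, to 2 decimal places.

3.57 mm d⁻¹

Tmean = (29.6 + 24.2)/2 = 26.90 °C
ET₀ = 0.0023 × 14.93 × (26.90 + 17.8) × √5.4 = 0.0023 × 14.93 × 44.70 × 2.3238 = 3.5669 mm/d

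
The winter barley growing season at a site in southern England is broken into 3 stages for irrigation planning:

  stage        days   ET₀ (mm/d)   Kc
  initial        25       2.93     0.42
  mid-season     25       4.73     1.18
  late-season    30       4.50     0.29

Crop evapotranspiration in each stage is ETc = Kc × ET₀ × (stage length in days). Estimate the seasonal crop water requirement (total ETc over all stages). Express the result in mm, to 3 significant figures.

initial: 0.42 × 2.93 × 25 = 30.77 mm
mid-season: 1.18 × 4.73 × 25 = 139.54 mm
late-season: 0.29 × 4.50 × 30 = 39.15 mm
Seasonal total = 209.46 mm

209 mm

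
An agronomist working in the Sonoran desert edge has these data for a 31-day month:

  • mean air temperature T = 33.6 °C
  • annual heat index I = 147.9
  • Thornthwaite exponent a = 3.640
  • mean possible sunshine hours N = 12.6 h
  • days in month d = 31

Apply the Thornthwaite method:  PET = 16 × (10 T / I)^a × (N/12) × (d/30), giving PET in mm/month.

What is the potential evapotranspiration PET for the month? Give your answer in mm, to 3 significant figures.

10T/I = 10 × 33.6 / 147.9 = 2.2718
(10T/I)^a = 2.2718^3.640 = 19.8238
Uncorrected PET = 16 × 19.8238 = 317.181 mm
Correction = (N/12)(d/30) = (12.6/12)(31/30) = 1.0850
PET = 317.181 × 1.0850 = 344.141 mm/month

344 mm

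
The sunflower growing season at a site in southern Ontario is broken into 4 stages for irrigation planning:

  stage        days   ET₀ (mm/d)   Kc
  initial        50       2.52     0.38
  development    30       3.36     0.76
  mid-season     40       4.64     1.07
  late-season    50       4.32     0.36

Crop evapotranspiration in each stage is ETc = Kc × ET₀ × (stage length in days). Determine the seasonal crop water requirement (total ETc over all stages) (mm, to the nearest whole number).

401 mm

initial: 0.38 × 2.52 × 50 = 47.88 mm
development: 0.76 × 3.36 × 30 = 76.61 mm
mid-season: 1.07 × 4.64 × 40 = 198.59 mm
late-season: 0.36 × 4.32 × 50 = 77.76 mm
Seasonal total = 400.84 mm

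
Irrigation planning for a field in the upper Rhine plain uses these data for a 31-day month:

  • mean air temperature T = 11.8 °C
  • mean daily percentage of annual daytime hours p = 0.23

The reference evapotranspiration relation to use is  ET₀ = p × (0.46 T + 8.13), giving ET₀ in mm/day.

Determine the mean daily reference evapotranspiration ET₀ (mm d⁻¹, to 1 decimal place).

3.1 mm d⁻¹

ET₀ = 0.23 × (0.46 × 11.8 + 8.13) = 0.23 × 13.558 = 3.1183 mm/d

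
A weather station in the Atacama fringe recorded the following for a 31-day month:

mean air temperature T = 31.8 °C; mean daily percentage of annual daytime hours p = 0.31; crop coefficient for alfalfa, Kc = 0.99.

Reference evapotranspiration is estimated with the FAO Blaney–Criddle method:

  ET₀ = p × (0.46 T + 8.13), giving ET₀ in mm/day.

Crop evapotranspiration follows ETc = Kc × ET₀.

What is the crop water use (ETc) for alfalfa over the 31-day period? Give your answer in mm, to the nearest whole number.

217 mm

ET₀ = 0.31 × (0.46 × 31.8 + 8.13) = 0.31 × 22.758 = 7.0550 mm/d
ETc = Kc × ET₀ = 0.99 × 7.0550 = 6.9845 mm/d
Over 31 days: 6.9845 × 31 = 216.520 mm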